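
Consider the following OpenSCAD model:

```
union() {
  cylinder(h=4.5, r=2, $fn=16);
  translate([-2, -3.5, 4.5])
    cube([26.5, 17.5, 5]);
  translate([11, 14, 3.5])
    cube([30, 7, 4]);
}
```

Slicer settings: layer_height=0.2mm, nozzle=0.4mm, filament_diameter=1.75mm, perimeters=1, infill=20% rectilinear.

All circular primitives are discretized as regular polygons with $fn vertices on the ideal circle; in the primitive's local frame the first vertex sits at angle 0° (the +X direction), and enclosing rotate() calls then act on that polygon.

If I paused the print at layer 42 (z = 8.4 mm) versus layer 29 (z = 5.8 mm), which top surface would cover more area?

Layer 42 (z = 8.4): the cylinder is not intersected at this z (z outside [0, 4.5]); the cube at (-2, -3.5) (footprint 26.5×17.5) is included at this height (area 463.75 mm²); the cube at (11, 14) is absent (z outside [3.5, 7.5]); Merging all regions: only the 26.5×17.5 cube at (-2, -3.5) is present, so the union is just that shape — area = 463.75 mm². So its area = 463.75 mm². Layer 29 (z = 5.8): the cylinder is absent (z outside [0, 4.5]); the cube at (-2, -3.5) is present — its section is the full 26.5×17.5 rectangle (area 463.75 mm²); the 30×7 cube at (11, 14) contributes its full rectangle (area 210.00 mm²); Combining (union): the 2 present regions share edge segments without overlapping in area, so areas simply add but the touching pieces fuse into one outline (the shared edge portions become interior and drop out of the boundary) — area = 673.75 mm². So its area = 673.75 mm². Layer 29 is larger (673.75 vs 463.75 mm²).

layer 29 (z = 5.8 mm)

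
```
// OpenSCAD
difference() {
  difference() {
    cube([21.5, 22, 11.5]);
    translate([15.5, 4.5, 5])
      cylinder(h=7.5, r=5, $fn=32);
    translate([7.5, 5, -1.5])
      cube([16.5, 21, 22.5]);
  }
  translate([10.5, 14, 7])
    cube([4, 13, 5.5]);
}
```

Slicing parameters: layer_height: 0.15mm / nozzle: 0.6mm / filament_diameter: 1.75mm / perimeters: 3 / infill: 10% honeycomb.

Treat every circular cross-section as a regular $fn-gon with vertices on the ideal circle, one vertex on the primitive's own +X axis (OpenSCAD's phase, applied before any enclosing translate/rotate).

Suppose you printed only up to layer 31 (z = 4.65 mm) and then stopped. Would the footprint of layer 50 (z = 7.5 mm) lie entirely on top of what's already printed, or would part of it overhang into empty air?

entirely on top

Compare the two slices. At z = 4.65: the cube (footprint 21.5×22) is included at this height (area 473.00 mm²); the cylinder at (15.5, 4.5) is absent (z outside [5, 12.5]); the cube at (7.5, 5) (footprint 16.5×21) is included at this height (area 346.50 mm²); After the difference (first − rest): starting from the 21.5×22 cube (473.00 mm²), the 16.5×21 cube at (7.5, 5) partially overlaps it — only the 238.00 mm² overlap (of its 346.50 mm²) is removed, clipping the outline — area = 235.00 mm²; the cube at (10.5, 14) is not intersected at this z (z outside [7, 12.5]); After the difference (first − rest): none of the subtracted shapes is present at this height, so the result so far is unchanged — area = 235.00 mm². At z = 7.5: the 21.5×22 cube contributes its full rectangle (area 473.00 mm²); the cylinder at (15.5, 4.5): section is a regular 32-gon, circumradius r=5 (area = (32/2)·5.000²·sin(360°/32) = 78.04 mm²); the cube at (7.5, 5) (footprint 16.5×21) is included at this height (area 346.50 mm²); After the difference (first − rest): starting from the 21.5×22 cube (473.00 mm²), the r=5 cylinder at (15.5, 4.5) partially overlaps it — only the 76.64 mm² overlap (of its 78.04 mm²) is removed, clipping the outline; the 16.5×21 cube at (7.5, 5) partially overlaps it — only the 203.96 mm² overlap (of its 346.50 mm²) is removed, clipping the outline — area = 192.41 mm²; the 4×13 cube at (10.5, 14) contributes its full rectangle (area 52.00 mm²); After the difference (first − rest): starting from the result so far (192.41 mm²), the 4×13 cube at (10.5, 14) misses the remaining region (no effect) — area = 192.41 mm². Checking containment: the cross-section at z = 7.5 is a subset of the cross-section at z = 4.65.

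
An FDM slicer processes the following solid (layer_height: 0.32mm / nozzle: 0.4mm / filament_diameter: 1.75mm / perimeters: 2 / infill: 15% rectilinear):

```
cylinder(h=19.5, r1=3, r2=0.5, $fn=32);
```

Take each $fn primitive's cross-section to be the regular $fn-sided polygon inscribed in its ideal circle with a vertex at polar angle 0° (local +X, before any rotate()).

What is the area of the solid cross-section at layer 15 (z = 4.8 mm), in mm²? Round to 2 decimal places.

At z = 4.8 mm: the cone contributes a regular 32-gon of circumradius 2.385 (interpolated between r1=3 and r2=0.5 at t=0.246) (area = (32/2)·2.385²·sin(360°/32) = 17.75 mm²). Overall, the cross-section is a single solid region. Net area = 17.75 mm².

17.75 mm²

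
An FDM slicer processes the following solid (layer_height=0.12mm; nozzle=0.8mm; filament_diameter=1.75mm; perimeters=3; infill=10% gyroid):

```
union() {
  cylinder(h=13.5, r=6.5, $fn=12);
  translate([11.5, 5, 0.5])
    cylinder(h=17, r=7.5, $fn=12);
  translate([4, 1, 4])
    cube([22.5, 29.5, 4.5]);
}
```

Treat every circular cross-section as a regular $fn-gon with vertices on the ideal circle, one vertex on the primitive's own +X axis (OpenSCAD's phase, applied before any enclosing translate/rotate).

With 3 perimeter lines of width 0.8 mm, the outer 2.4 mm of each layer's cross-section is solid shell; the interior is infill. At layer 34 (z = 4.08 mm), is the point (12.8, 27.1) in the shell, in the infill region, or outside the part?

infill

At z = 4.08 mm: the r=6.5 cylinder gives a regular 12-gon of circumradius 6.5 (constant along its height); the r=7.5 cylinder at (11.5, 5) gives a regular 12-gon of circumradius 7.5 (constant along its height); the 22.5×29.5 cube at (4, 1) contributes its full rectangle; Combining (union): the regions partially overlap (shared area 146.35 mm²), so overlapping operands fuse into one piece — 1 connected region. Overall, the cross-section is a single solid region. The nearest boundary edge runs (4.00, 30.50)→(26.50, 30.50); distance from the point to it = 3.40 mm. The point is inside the cross-section and 3.40 mm from the nearest boundary — more than the 2.4 mm shell width (3 × 0.8), so it's in the infill interior.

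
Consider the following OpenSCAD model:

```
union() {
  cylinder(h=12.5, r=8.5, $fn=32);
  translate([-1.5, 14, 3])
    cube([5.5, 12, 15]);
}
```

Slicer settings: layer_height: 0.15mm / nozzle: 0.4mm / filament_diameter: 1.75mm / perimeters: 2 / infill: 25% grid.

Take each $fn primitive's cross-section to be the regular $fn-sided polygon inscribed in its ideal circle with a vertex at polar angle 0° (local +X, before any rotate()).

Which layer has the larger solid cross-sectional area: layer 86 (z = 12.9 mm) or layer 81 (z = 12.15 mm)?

layer 81 (z = 12.15 mm)

Layer 86 (z = 12.9): the cylinder is not intersected at this z (z outside [0, 12.5]); the cube at (-1.5, 14) is present — its section is the full 5.5×12 rectangle (area 66.00 mm²); Taking the union: only the 5.5×12 cube at (-1.5, 14) is present, so the union is just that shape — area = 66.00 mm². So its area = 66.00 mm². Layer 81 (z = 12.15): the cylinder: section is a regular 32-gon, circumradius r=8.5 (area = (32/2)·8.500²·sin(360°/32) = 225.52 mm²); the cube at (-1.5, 14) (footprint 5.5×12) is included at this height (area 66.00 mm²); Merging all regions: the 2 present regions are separate (no shared area or edge), so areas and boundary lengths simply add and each stays a separate island — area = 291.52 mm². So its area = 291.52 mm². Layer 81 is larger (291.52 vs 66.00 mm²).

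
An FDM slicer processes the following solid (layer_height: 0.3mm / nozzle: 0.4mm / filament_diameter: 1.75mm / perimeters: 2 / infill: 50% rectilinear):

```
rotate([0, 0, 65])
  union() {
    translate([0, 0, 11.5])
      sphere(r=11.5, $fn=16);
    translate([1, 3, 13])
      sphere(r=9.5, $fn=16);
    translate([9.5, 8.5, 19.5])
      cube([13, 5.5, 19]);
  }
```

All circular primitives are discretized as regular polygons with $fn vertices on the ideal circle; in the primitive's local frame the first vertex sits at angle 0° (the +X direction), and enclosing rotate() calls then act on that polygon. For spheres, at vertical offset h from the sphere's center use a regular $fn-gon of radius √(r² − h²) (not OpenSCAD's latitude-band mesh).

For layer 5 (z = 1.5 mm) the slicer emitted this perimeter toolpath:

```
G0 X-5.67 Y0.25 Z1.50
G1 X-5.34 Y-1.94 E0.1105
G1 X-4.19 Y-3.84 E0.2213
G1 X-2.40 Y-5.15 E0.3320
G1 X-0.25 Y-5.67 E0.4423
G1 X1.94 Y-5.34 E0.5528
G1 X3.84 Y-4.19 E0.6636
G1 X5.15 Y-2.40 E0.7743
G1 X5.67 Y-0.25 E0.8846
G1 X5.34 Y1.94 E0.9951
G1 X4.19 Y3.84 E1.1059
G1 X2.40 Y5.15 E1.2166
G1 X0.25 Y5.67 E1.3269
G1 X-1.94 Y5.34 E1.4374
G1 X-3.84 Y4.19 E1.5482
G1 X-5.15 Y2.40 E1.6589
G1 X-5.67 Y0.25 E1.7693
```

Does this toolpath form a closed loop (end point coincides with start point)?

Start point (G0): (-5.67, 0.25). End point (last G1): the path returns to the start — closed.

yes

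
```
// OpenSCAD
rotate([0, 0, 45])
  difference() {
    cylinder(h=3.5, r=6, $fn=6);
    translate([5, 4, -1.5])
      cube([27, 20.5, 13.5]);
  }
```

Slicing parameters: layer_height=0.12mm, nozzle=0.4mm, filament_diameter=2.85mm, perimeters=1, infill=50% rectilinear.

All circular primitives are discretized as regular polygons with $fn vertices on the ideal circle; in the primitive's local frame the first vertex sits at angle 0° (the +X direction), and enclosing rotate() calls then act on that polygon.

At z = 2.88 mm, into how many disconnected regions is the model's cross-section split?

At z = 2.88 mm: the cylinder: section is a regular 6-gon, circumradius r=6; the cube at (5, 4) is present — its section is the full 27×20.5 rectangle; Taking the first minus the rest: starting from the r=6 cylinder, the 27×20.5 cube at (5, 4) misses the remaining region (no effect) — 1 connected region; (whole slice rotated 45° about Z — lengths, areas and connectivity unchanged). The result has 1 disconnected region.

1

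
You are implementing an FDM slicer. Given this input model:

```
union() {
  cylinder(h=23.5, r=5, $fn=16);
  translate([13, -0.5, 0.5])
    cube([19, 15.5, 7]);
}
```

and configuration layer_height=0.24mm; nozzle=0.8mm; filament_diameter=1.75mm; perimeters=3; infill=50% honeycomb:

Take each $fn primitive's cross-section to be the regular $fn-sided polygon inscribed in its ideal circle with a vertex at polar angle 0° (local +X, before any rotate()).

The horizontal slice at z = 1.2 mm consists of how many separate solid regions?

2

At z = 1.2 mm: the cylinder: section is a regular 16-gon, circumradius r=5; the cube at (13, -0.5) is present — its section is the full 19×15.5 rectangle; Taking the union: the 2 present regions are separate (no shared area or edge), so areas and boundary lengths simply add and each stays a separate island — 2 connected regions. The result has 2 disconnected regions.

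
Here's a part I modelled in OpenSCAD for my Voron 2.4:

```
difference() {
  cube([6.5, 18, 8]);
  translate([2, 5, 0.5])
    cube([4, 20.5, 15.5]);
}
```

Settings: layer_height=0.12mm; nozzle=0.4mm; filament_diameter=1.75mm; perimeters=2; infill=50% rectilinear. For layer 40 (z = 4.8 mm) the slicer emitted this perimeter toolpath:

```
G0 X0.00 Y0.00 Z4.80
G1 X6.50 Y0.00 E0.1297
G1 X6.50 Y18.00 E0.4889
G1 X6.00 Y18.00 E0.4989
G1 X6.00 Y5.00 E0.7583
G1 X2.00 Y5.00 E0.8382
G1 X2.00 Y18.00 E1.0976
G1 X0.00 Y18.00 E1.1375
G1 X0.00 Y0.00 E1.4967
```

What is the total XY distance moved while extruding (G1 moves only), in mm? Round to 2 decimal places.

75.00 mm

Sum the Euclidean lengths of each G1 segment: total = 75.00 mm.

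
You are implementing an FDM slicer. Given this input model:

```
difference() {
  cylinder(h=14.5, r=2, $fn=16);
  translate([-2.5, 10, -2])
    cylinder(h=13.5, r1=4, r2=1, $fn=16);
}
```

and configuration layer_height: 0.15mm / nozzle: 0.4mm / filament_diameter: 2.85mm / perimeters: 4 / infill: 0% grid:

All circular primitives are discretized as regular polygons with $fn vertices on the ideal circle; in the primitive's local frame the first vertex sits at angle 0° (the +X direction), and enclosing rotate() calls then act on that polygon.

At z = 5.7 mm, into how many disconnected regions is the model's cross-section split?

At z = 5.7 mm: the cylinder: section is a regular 16-gon, circumradius r=2; the cone at (-2.5, 10) (r1=4→r2=1) has section circumradius 2.289 here — a regular 16-gon; Taking the first minus the rest: starting from the r=2 cylinder, the cone at (-2.5, 10) misses the remaining region (no effect) — 1 connected region. The result has 1 disconnected region.

1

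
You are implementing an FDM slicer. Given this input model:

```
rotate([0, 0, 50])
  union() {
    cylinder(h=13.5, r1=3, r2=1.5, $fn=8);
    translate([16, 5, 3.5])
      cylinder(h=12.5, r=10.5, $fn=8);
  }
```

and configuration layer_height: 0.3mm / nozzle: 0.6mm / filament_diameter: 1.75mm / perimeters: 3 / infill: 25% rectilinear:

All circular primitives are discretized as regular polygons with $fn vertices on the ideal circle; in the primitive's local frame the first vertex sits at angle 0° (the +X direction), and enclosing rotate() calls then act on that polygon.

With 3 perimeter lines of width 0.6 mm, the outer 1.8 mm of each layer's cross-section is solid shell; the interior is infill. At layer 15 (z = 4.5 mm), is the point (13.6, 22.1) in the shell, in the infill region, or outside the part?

At z = 4.5 mm: the cone (r1=3→r2=1.5) has section circumradius 2.500 here — a regular 8-gon; the r=10.5 cylinder at (16, 5) gives a regular 8-gon of circumradius 10.5 (constant along its height); Merging all regions: the 2 present regions are separate (no shared area or edge), so areas and boundary lengths simply add and each stays a separate island — 2 connected regions; (whole slice rotated 50° about Z — lengths, areas and connectivity unchanged). Overall, the cross-section has 2 separate islands. Undo the 50° rotation: the query point maps to (25.671, 3.787) in the un-rotated model frame. The nearest boundary edge runs (26.50, 5.00)→(23.42, -2.42); distance from the point to it = 0.30 mm. (Shell/infill is judged within the island containing the point — the largest one.) The point is inside the cross-section, 0.30 mm from the nearest boundary — within the 1.8 mm shell band (3 × 0.6).

shell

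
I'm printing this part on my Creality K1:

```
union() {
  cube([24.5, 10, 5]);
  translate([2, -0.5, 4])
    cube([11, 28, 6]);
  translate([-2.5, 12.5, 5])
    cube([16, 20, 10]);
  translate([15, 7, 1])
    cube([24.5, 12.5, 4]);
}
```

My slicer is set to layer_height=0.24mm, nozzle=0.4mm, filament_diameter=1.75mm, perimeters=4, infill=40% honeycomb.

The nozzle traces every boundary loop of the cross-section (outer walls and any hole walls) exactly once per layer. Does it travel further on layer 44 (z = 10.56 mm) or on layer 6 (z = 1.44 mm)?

Layer 44 (z = 10.56): the cube is absent (z outside [0, 5]); the cube at (2, -0.5) is not intersected at this z (z outside [4, 10]); the cube at (-2.5, 12.5) is present — its section is the full 16×20 rectangle (perimeter 72.00 mm); the cube at (15, 7) does not reach this height (z outside [1, 5]); Merging all regions: only the 16×20 cube at (-2.5, 12.5) is present, so the union is just that shape — boundary = 72.00 mm. So its perimeter = 72.00 mm. Layer 6 (z = 1.44): the cube is present — its section is the full 24.5×10 rectangle (perimeter 69.00 mm); the cube at (2, -0.5) does not reach this height (z outside [4, 10]); the cube at (-2.5, 12.5) is not intersected at this z (z outside [5, 15]); the 24.5×12.5 cube at (15, 7) contributes its full rectangle (perimeter 74.00 mm); Combining (union): the regions partially overlap (shared area 28.50 mm²), so the edge portions inside another operand are dropped and the merged outline is re-measured after clipping — boundary = 118.00 mm. So its perimeter = 118.00 mm. Layer 6 is larger (118.00 vs 72.00 mm).

layer 6 (z = 1.44 mm)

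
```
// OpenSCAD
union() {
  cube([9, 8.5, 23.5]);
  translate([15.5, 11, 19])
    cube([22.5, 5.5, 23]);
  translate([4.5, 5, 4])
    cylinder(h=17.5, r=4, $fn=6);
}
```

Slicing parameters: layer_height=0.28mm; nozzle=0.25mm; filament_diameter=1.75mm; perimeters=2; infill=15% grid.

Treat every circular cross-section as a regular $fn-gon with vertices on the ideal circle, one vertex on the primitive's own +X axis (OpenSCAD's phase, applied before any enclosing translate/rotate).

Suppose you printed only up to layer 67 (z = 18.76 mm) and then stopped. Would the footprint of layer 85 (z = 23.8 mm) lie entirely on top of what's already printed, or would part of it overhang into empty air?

part overhangs

Compare the two slices. At z = 18.76: the 9×8.5 cube contributes its full rectangle (area 76.50 mm²); the cube at (15.5, 11) is absent (z outside [19, 42]); the r=4 cylinder at (4.5, 5) gives a regular 6-gon of circumradius 4 (constant along its height) (area = (6/2)·4.000²·sin(360°/6) = 41.57 mm²); Merging all regions: the r=4 cylinder at (4.5, 5) lies entirely inside the 9×8.5 cube, so the union is just the 9×8.5 cube — area = 76.50 mm². At z = 23.8: the cube is absent (z outside [0, 23.5]); the 22.5×5.5 cube at (15.5, 11) contributes its full rectangle (area 123.75 mm²); the cylinder at (4.5, 5) is absent (z outside [4, 21.5]); Taking the union: only the 22.5×5.5 cube at (15.5, 11) is present, so the union is just that shape — area = 123.75 mm². Checking containment: at z = 23.8 the cross-section extends beyond the z = 18.76 cross-section by about 123.75 mm².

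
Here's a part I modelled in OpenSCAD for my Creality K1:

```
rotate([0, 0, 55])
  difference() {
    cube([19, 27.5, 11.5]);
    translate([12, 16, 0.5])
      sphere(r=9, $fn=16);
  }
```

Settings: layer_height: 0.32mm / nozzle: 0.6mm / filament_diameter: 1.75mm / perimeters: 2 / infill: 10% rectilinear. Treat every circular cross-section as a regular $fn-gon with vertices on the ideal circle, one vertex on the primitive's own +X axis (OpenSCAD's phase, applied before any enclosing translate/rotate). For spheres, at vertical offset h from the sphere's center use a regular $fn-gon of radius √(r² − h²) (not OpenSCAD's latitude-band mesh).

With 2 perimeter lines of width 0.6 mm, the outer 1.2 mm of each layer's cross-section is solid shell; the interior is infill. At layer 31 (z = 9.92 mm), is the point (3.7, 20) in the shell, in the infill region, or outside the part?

At z = 9.92 mm: the cube is present — its section is the full 19×27.5 rectangle; the sphere at (12, 16) does not reach this height (|z−center|=9.420 > r=9); After the difference (first − rest): none of the subtracted shapes is present at this height, so the 19×27.5 cube is unchanged — 1 connected region; (rotated 55° about Z; rotation is an isometry so areas/perimeters/island counts are preserved). Overall, the cross-section is a single solid region. Undo the 55° rotation: the query point maps to (18.505, 8.441) in the un-rotated model frame. The nearest boundary edge runs (19.00, 0.00)→(19.00, 27.50); distance from the point to it = 0.49 mm. The point is inside the cross-section, 0.49 mm from the nearest boundary — within the 1.2 mm shell band (2 × 0.6).

shell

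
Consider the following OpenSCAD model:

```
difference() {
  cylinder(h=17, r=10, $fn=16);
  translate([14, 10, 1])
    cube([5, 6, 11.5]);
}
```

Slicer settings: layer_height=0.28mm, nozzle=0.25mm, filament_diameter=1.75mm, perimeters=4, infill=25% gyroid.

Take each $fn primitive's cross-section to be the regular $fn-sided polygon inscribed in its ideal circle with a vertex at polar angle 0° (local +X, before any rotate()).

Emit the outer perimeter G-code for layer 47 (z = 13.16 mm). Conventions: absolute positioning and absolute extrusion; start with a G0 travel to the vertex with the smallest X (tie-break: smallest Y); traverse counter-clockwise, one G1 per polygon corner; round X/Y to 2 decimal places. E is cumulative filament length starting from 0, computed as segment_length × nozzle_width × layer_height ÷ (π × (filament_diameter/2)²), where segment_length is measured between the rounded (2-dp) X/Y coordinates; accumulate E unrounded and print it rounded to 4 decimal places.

At z = 13.16 mm: the r=10 cylinder gives a regular 16-gon of circumradius 10 (constant along its height); the cube at (14, 10) is absent (z outside [1, 12.5]); Subtracting the remaining from the first: none of the subtracted shapes is present at this height, so the r=10 cylinder is unchanged — 1 connected region. The outline is a single polygon with 16 vertices. Extrusion per mm of travel: 0.25 × 0.28 / (π × 0.875²) = 0.029103. Accumulating E over each segment gives final E = 1.8170.

G0 X-10.00 Y0.00 Z13.16
G1 X-9.24 Y-3.83 E0.1136
G1 X-7.07 Y-7.07 E0.2271
G1 X-3.83 Y-9.24 E0.3406
G1 X0.00 Y-10.00 E0.4542
G1 X3.83 Y-9.24 E0.5679
G1 X7.07 Y-7.07 E0.6814
G1 X9.24 Y-3.83 E0.7949
G1 X10.00 Y0.00 E0.9085
G1 X9.24 Y3.83 E1.0221
G1 X7.07 Y7.07 E1.1356
G1 X3.83 Y9.24 E1.2491
G1 X0.00 Y10.00 E1.3627
G1 X-3.83 Y9.24 E1.4764
G1 X-7.07 Y7.07 E1.5899
G1 X-9.24 Y3.83 E1.7034
G1 X-10.00 Y0.00 E1.8170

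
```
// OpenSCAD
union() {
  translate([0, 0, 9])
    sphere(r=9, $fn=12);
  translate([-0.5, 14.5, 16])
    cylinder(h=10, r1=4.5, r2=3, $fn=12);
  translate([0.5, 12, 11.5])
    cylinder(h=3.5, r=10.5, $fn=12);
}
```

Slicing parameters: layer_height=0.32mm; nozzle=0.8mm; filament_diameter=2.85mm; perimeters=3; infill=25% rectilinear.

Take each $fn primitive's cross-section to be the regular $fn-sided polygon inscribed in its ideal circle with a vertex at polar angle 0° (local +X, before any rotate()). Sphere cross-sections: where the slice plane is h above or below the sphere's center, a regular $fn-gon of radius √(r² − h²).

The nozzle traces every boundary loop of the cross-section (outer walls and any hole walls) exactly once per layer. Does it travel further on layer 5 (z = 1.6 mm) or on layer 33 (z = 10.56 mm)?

Layer 5 (z = 1.6): the sphere: section is a regular 12-gon, circumradius = √(r²−h²) = √(9²−7.4²) = 5.122 (perimeter = 2·12·5.122·sin(180°/12) = 31.82 mm); the cone at (-0.5, 14.5) is not intersected at this z (z outside [16, 26]); the cylinder at (0.5, 12) is not intersected at this z (z outside [11.5, 15]); Taking the union: only the r=9 sphere is present, so the union is just that shape — boundary = 31.82 mm. So its perimeter = 31.82 mm. Layer 33 (z = 10.56): the r=9 sphere slices to a regular 12-gon of circumradius 8.864 (√(r²−h²) with h=1.56 from center) (perimeter = 2·12·8.864·sin(180°/12) = 55.06 mm); the cone at (-0.5, 14.5) is not intersected at this z (z outside [16, 26]); the cylinder at (0.5, 12) is absent (z outside [11.5, 15]); Merging all regions: only the r=9 sphere is present, so the union is just that shape — boundary = 55.06 mm. So its perimeter = 55.06 mm. Layer 33 is larger (55.06 vs 31.82 mm).

layer 33 (z = 10.56 mm)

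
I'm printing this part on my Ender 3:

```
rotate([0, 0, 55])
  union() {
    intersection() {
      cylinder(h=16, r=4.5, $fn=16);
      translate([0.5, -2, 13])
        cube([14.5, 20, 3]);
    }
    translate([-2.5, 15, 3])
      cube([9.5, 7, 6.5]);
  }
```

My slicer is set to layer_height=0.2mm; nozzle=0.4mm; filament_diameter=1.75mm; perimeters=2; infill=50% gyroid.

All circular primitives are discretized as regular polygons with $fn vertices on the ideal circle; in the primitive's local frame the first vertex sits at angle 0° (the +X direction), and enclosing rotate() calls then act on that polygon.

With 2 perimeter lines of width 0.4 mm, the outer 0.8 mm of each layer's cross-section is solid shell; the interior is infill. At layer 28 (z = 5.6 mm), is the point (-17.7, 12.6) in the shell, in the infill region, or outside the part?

At z = 5.6 mm: the r=4.5 cylinder contributes a regular 16-gon of circumradius 4.5; the cube at (0.5, -2) does not reach this height (z outside [13, 16]); Taking the intersection: at least one operand is absent at this height, so nothing remains; the cube at (-2.5, 15) is present — its section is the full 9.5×7 rectangle; Taking the union: only the 9.5×7 cube at (-2.5, 15) is present, so the union is just that shape — 1 connected region; (rotated 55° about Z; rotation is an isometry so areas/perimeters/island counts are preserved). Overall, the cross-section is a single solid region. Undo the 55° rotation: the query point maps to (0.169, 21.726) in the un-rotated model frame. The nearest boundary edge runs (7.00, 22.00)→(-2.50, 22.00); distance from the point to it = 0.27 mm. The point is inside the cross-section, 0.27 mm from the nearest boundary — within the 0.8 mm shell band (2 × 0.4).

shell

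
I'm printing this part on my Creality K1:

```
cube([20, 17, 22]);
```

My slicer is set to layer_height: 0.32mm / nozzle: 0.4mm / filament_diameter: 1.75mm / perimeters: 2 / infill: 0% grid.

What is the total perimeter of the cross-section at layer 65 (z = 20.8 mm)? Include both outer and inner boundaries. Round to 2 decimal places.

74.00 mm

At z = 20.8 mm: the cube (footprint 20×17) is included at this height (perimeter 74.00 mm). Overall, the cross-section is a single solid region. Total boundary length (outer) = 74.00 mm.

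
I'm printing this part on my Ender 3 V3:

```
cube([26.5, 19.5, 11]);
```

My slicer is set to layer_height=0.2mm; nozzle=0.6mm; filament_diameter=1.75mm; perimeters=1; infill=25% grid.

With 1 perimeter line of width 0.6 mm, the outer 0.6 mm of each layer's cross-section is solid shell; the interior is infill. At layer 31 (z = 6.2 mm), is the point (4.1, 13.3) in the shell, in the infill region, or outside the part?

At z = 6.2 mm: the cube is present — its section is the full 26.5×19.5 rectangle. Overall, the cross-section is a single solid region. The nearest boundary edge runs (0.00, 19.50)→(0.00, 0.00); distance from the point to it = 4.10 mm. The point is inside the cross-section and 4.10 mm from the nearest boundary — more than the 0.6 mm shell width (1 × 0.6), so it's in the infill interior.

infill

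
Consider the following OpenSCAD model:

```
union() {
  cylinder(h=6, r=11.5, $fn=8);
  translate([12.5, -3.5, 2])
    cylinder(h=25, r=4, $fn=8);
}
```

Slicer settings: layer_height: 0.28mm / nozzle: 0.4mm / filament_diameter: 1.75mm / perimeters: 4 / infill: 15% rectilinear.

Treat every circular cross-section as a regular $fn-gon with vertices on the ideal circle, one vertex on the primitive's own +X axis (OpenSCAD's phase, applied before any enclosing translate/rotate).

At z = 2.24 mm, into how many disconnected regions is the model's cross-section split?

At z = 2.24 mm: the cylinder: section is a regular 8-gon, circumradius r=11.5; the cylinder at (12.5, -3.5): section is a regular 8-gon, circumradius r=4; Combining (union): the regions partially overlap (shared area 6.43 mm²), so overlapping operands fuse into one piece — 1 connected region. The result has 1 disconnected region.

1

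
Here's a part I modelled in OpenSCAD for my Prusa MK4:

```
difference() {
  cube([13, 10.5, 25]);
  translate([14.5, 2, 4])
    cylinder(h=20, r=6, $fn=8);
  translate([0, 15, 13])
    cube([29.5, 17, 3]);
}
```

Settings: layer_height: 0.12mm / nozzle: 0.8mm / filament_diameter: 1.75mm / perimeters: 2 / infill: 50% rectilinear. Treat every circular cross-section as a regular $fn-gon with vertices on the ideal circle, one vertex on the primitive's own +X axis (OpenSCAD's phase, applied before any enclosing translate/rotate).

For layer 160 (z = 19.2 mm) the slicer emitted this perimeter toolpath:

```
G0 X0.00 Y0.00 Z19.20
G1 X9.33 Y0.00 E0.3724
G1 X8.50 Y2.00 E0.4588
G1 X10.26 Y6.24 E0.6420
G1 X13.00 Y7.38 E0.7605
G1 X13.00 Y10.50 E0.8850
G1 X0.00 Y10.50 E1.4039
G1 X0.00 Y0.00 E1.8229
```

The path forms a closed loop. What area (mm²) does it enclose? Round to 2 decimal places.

Apply the shoelace formula to the sequence of (X, Y) vertices; enclosed area = 111.42 mm².

111.42 mm²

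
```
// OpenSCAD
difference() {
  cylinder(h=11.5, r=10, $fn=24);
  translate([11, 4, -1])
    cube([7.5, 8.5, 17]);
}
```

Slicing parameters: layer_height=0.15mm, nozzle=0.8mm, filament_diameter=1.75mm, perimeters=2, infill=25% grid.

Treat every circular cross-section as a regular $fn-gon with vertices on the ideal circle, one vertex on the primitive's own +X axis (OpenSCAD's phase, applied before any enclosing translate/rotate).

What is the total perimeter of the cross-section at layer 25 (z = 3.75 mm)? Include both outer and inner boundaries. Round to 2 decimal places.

62.65 mm

At z = 3.75 mm: the r=10 cylinder gives a regular 24-gon of circumradius 10 (constant along its height) (perimeter = 2·24·10.000·sin(180°/24) = 62.65 mm); the cube at (11, 4) is present — its section is the full 7.5×8.5 rectangle (perimeter 32.00 mm); Taking the first minus the rest: starting from the r=10 cylinder, the 7.5×8.5 cube at (11, 4) misses the remaining region (no effect) — boundary = 62.65 mm. Overall, the cross-section is a single solid region. Total boundary length (outer) = 62.65 mm.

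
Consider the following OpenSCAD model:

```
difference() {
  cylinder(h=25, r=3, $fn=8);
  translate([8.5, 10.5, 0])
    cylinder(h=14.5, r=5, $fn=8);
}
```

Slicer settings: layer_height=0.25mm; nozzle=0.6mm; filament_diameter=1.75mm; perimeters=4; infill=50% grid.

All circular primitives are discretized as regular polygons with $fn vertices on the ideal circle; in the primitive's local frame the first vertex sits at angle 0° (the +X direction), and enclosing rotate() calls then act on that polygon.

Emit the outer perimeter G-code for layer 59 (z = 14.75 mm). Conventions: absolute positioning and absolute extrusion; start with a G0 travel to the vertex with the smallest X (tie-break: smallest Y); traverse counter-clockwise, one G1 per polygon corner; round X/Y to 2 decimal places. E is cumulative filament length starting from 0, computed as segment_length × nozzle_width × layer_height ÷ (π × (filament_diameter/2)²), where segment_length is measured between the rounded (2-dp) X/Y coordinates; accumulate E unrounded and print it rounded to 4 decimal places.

G0 X-3.00 Y0.00 Z14.75
G1 X-2.12 Y-2.12 E0.1431
G1 X0.00 Y-3.00 E0.2863
G1 X2.12 Y-2.12 E0.4294
G1 X3.00 Y0.00 E0.5726
G1 X2.12 Y2.12 E0.7157
G1 X0.00 Y3.00 E0.8589
G1 X-2.12 Y2.12 E1.0020
G1 X-3.00 Y0.00 E1.1452

At z = 14.75 mm: the r=3 cylinder gives a regular 8-gon of circumradius 3 (constant along its height); the cylinder at (8.5, 10.5) is not intersected at this z (z outside [0, 14.5]); Subtracting the remaining from the first: none of the subtracted shapes is present at this height, so the r=3 cylinder is unchanged — 1 connected region. The outline is a single polygon with 8 vertices. Extrusion per mm of travel: 0.6 × 0.25 / (π × 0.875²) = 0.062363. Accumulating E over each segment gives final E = 1.1452.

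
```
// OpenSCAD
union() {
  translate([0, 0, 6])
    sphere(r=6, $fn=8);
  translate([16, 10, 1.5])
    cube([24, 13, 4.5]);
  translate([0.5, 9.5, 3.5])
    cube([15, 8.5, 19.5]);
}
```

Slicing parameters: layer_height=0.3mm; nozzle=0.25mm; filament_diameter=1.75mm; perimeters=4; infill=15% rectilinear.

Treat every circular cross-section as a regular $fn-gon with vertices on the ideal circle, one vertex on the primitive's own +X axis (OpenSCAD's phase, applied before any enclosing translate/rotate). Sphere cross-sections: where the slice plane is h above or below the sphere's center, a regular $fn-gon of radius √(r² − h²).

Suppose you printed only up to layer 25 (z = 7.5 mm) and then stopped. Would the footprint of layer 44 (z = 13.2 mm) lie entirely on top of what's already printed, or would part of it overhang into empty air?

Compare the two slices. At z = 7.5: the r=6 sphere contributes a regular 8-gon of circumradius √(6²−1.5²) = 5.809 (area = (8/2)·5.809²·sin(360°/8) = 95.46 mm²); the cube at (16, 10) is absent (z outside [1.5, 6]); the cube at (0.5, 9.5) is present — its section is the full 15×8.5 rectangle (area 127.50 mm²); Merging all regions: the 2 present regions are separate (no shared area or edge), so areas and boundary lengths simply add and each stays a separate island — area = 222.96 mm². At z = 13.2: the sphere is not intersected at this z (|z−center|=7.200 > r=6); the cube at (16, 10) is absent (z outside [1.5, 6]); the cube at (0.5, 9.5) is present — its section is the full 15×8.5 rectangle (area 127.50 mm²); Taking the union: only the 15×8.5 cube at (0.5, 9.5) is present, so the union is just that shape — area = 127.50 mm². Checking containment: the cross-section at z = 13.2 is a subset of the cross-section at z = 7.5.

entirely on top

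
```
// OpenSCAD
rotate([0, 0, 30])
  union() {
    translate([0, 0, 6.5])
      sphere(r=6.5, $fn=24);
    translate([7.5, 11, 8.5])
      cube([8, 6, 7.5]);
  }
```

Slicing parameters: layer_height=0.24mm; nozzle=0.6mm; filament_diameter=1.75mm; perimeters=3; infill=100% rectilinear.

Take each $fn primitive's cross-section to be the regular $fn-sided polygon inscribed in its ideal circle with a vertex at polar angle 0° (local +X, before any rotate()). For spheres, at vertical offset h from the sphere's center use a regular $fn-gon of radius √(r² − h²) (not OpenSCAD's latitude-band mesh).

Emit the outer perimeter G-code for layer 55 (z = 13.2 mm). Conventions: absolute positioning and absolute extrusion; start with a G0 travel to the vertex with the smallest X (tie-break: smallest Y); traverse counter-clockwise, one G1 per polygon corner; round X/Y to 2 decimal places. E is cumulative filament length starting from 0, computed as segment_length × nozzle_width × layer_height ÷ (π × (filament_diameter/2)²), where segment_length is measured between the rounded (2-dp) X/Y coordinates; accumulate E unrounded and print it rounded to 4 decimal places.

G0 X-2.00 Y18.47 Z13.20
G1 X1.00 Y13.28 E0.3589
G1 X7.92 Y17.28 E0.8374
G1 X4.92 Y22.47 E1.1963
G1 X-2.00 Y18.47 E1.6748

At z = 13.2 mm: the sphere is absent (|z−center|=6.700 > r=6.5); the cube at (7.5, 11) is present — its section is the full 8×6 rectangle; Combining (union): only the 8×6 cube at (7.5, 11) is present, so the union is just that shape — 1 connected region; (whole slice rotated 30° about Z — lengths, areas and connectivity unchanged). The outline is a single polygon with 4 vertices. Extrusion per mm of travel: 0.6 × 0.24 / (π × 0.875²) = 0.059868. Accumulating E over each segment gives final E = 1.6748.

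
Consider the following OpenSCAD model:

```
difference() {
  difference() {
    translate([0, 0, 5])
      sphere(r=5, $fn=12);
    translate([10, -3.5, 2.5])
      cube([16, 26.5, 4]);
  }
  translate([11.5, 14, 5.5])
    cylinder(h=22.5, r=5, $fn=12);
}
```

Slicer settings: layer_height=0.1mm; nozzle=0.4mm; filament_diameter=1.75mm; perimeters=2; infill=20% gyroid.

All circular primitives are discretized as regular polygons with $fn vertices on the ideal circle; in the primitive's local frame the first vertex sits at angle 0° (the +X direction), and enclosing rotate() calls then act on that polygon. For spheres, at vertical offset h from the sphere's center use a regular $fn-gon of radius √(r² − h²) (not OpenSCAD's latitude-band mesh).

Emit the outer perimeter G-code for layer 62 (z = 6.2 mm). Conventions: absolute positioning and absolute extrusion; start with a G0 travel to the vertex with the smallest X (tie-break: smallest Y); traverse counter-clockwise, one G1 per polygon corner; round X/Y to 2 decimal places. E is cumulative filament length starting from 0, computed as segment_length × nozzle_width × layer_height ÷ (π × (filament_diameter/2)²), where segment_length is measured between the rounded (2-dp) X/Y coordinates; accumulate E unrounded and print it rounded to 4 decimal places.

G0 X-4.85 Y0.00 Z6.20
G1 X-4.20 Y-2.43 E0.0418
G1 X-2.43 Y-4.20 E0.0835
G1 X0.00 Y-4.85 E0.1253
G1 X2.43 Y-4.20 E0.1671
G1 X4.20 Y-2.43 E0.2088
G1 X4.85 Y0.00 E0.2506
G1 X4.20 Y2.43 E0.2924
G1 X2.43 Y4.20 E0.3340
G1 X0.00 Y4.85 E0.3759
G1 X-2.43 Y4.20 E0.4177
G1 X-4.20 Y2.43 E0.4593
G1 X-4.85 Y0.00 E0.5012

At z = 6.2 mm: the r=5 sphere slices to a regular 12-gon of circumradius 4.854 (√(r²−h²) with h=1.2 from center); the cube at (10, -3.5) (footprint 16×26.5) is included at this height; Taking the first minus the rest: starting from the r=5 sphere, the 16×26.5 cube at (10, -3.5) misses the remaining region (no effect) — 1 connected region; the r=5 cylinder at (11.5, 14) contributes a regular 12-gon of circumradius 5; Taking the first minus the rest: starting from the result so far, the r=5 cylinder at (11.5, 14) misses the remaining region (no effect) — 1 connected region. The outline is a single polygon with 12 vertices. Extrusion per mm of travel: 0.4 × 0.1 / (π × 0.875²) = 0.016630. Accumulating E over each segment gives final E = 0.5012.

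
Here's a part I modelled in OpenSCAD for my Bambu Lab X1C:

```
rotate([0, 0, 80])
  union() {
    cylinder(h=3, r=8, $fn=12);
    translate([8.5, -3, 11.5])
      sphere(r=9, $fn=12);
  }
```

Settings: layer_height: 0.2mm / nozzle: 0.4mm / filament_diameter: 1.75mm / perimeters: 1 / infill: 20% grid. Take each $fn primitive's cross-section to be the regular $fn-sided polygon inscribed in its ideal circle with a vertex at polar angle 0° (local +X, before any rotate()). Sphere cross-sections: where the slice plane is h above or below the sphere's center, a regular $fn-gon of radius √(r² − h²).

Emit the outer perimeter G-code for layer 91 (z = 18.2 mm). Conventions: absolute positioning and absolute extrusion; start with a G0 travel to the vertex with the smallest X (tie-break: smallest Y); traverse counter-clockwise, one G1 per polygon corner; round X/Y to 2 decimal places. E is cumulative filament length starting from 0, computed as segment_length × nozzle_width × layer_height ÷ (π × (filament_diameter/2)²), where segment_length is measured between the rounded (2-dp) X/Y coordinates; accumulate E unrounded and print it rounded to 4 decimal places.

At z = 18.2 mm: the cylinder is absent (z outside [0, 3]); the sphere at (8.5, -3): section is a regular 12-gon, circumradius = √(r²−h²) = √(9²−6.7²) = 6.009; Merging all regions: only the r=9 sphere at (8.5, -3) is present, so the union is just that shape — 1 connected region; (whole slice rotated 80° about Z — lengths, areas and connectivity unchanged). The outline is a single polygon with 12 vertices. Extrusion per mm of travel: 0.4 × 0.2 / (π × 0.875²) = 0.033260. Accumulating E over each segment gives final E = 1.2416.

G0 X-1.49 Y8.89 Z18.20
G1 X-1.22 Y5.79 E0.1035
G1 X0.57 Y3.25 E0.2068
G1 X3.39 Y1.93 E0.3104
G1 X6.49 Y2.20 E0.4139
G1 X9.03 Y3.99 E0.5173
G1 X10.35 Y6.81 E0.6208
G1 X10.08 Y9.91 E0.7243
G1 X8.29 Y12.45 E0.8277
G1 X5.47 Y13.77 E0.9312
G1 X2.38 Y13.50 E1.0344
G1 X-0.17 Y11.71 E1.1380
G1 X-1.49 Y8.89 E1.2416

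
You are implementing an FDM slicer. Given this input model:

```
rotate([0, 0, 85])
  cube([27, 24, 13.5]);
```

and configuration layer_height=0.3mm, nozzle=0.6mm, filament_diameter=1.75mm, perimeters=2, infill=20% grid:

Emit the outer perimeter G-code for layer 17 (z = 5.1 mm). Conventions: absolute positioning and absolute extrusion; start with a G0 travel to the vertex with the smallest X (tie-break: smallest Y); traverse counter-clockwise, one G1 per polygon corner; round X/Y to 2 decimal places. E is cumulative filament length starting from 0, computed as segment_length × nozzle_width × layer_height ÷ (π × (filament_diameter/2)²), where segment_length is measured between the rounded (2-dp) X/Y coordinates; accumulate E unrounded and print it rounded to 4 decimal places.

At z = 5.1 mm: the 27×24 cube contributes its full rectangle; (whole slice rotated 85° about Z — lengths, areas and connectivity unchanged). The outline is a single polygon with 4 vertices. Extrusion per mm of travel: 0.6 × 0.3 / (π × 0.875²) = 0.074835. Accumulating E over each segment gives final E = 7.6337.

G0 X-23.91 Y2.09 Z5.10
G1 X0.00 Y0.00 E1.7961
G1 X2.35 Y26.90 E3.8169
G1 X-21.56 Y28.99 E5.6130
G1 X-23.91 Y2.09 E7.6337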